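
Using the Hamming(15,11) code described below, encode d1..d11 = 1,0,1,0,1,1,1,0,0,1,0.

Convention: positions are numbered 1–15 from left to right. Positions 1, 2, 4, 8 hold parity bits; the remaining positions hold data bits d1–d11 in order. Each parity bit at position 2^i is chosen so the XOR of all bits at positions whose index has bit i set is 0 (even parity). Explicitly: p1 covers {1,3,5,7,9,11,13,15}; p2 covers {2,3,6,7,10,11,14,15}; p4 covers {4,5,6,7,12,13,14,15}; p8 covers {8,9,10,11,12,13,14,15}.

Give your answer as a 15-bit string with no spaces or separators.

Place data at non-parity positions: p1 p2 1 p4 0 1 0 p8 1 1 1 0 0 1 0
p1 (pos 1,3,5,7,9,11,13,15): XOR of data positions = 1⊕0⊕0⊕1⊕1⊕0⊕0 = 1
p2 (pos 2,3,6,7,10,11,14,15): XOR of data positions = 1⊕1⊕0⊕1⊕1⊕1⊕0 = 1
p4 (pos 4,5,6,7,12,13,14,15): XOR of data positions = 0⊕1⊕0⊕0⊕0⊕1⊕0 = 0
p8 (pos 8,9,10,11,12,13,14,15): XOR of data positions = 1⊕1⊕1⊕0⊕0⊕1⊕0 = 0
Codeword: 111001001110010

111001001110010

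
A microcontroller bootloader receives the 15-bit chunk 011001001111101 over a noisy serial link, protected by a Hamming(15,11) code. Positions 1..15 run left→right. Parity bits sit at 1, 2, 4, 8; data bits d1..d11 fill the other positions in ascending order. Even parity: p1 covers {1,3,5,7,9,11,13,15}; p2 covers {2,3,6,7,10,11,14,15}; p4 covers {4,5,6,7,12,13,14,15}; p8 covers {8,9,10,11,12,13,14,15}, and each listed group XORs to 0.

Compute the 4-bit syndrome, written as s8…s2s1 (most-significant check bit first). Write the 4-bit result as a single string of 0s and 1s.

0001

s1 (pos 1,3,5,7,9,11,13,15): 0⊕1⊕0⊕0⊕1⊕1⊕1⊕1 = 1
s2 (pos 2,3,6,7,10,11,14,15): 1⊕1⊕1⊕0⊕1⊕1⊕0⊕1 = 0
s4 (pos 4,5,6,7,12,13,14,15): 0⊕0⊕1⊕0⊕1⊕1⊕0⊕1 = 0
s8 (pos 8,9,10,11,12,13,14,15): 0⊕1⊕1⊕1⊕1⊕1⊕0⊕1 = 0
Syndrome s8…s1 = 0001 → error at position 1.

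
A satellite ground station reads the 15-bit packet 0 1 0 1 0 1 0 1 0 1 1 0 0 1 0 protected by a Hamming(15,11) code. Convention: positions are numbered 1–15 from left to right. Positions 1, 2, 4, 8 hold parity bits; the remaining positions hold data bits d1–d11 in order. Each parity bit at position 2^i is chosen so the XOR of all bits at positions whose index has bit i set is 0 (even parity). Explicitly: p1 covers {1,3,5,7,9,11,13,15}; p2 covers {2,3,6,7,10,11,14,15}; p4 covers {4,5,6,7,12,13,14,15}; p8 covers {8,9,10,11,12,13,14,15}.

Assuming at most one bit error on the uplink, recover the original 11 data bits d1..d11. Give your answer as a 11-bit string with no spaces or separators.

00110110010

s1 (pos 1,3,5,7,9,11,13,15): 0⊕0⊕0⊕0⊕0⊕1⊕0⊕0 = 1
s2 (pos 2,3,6,7,10,11,14,15): 1⊕0⊕1⊕0⊕1⊕1⊕1⊕0 = 1
s4 (pos 4,5,6,7,12,13,14,15): 1⊕0⊕1⊕0⊕0⊕0⊕1⊕0 = 1
s8 (pos 8,9,10,11,12,13,14,15): 1⊕0⊕1⊕1⊕0⊕0⊕1⊕0 = 0
Syndrome s8…s1 = 0111 → error at position 7.
Flip position 7: 010101010110010 → 010101110110010
Read data bits from positions 3,5,6,7,9,10,11,12,13,14,15: 00110110010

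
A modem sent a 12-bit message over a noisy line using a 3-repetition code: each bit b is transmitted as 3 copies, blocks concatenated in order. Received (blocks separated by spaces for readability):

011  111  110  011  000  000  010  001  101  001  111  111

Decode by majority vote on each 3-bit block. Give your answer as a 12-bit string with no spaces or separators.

Block 1 (011): 2 ones → 1
Block 2 (111): 3 ones → 1
Block 3 (110): 2 ones → 1
Block 4 (011): 2 ones → 1
Block 5 (000): 0 ones → 0
Block 6 (000): 0 ones → 0
Block 7 (010): 1 one → 0
Block 8 (001): 1 one → 0
Block 9 (101): 2 ones → 1
Block 10 (001): 1 one → 0
Block 11 (111): 3 ones → 1
Block 12 (111): 3 ones → 1

111100001011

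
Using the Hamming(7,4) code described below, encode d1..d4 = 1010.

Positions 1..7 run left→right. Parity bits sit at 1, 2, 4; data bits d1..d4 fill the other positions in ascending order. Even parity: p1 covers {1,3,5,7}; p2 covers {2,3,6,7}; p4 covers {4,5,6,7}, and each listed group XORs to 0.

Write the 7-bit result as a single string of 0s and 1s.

1011010

Place data at non-parity positions: p1 p2 1 p4 0 1 0
p1 (pos 1,3,5,7): XOR of data positions = 1⊕0⊕0 = 1
p2 (pos 2,3,6,7): XOR of data positions = 1⊕1⊕0 = 0
p4 (pos 4,5,6,7): XOR of data positions = 0⊕1⊕0 = 1
Codeword: 1011010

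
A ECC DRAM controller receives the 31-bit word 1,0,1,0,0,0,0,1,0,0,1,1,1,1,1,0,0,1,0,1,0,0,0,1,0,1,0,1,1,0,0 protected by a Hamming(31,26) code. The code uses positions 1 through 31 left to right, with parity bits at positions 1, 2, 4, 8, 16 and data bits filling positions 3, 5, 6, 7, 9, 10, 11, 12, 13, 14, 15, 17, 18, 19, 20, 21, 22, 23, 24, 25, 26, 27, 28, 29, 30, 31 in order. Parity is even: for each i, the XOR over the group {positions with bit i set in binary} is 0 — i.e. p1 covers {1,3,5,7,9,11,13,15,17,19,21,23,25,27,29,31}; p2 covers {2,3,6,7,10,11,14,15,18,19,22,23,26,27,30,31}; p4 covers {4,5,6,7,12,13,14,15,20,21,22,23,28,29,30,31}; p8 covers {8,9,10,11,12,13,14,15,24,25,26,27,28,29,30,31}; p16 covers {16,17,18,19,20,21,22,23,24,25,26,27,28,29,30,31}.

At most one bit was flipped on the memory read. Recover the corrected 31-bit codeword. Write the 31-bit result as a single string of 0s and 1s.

1011000100111110010100010101100

s1 (pos 1,3,5,7,9,11,13,15,17,19,21,23,25,27,29,31): 1⊕1⊕0⊕0⊕0⊕1⊕1⊕1⊕0⊕0⊕0⊕0⊕0⊕0⊕1⊕0 = 0
s2 (pos 2,3,6,7,10,11,14,15,18,19,22,23,26,27,30,31): 0⊕1⊕0⊕0⊕0⊕1⊕1⊕1⊕1⊕0⊕0⊕0⊕1⊕0⊕0⊕0 = 0
s4 (pos 4,5,6,7,12,13,14,15,20,21,22,23,28,29,30,31): 0⊕0⊕0⊕0⊕1⊕1⊕1⊕1⊕1⊕0⊕0⊕0⊕1⊕1⊕0⊕0 = 1
s8 (pos 8,9,10,11,12,13,14,15,24,25,26,27,28,29,30,31): 1⊕0⊕0⊕1⊕1⊕1⊕1⊕1⊕1⊕0⊕1⊕0⊕1⊕1⊕0⊕0 = 0
s16 (pos 16,17,18,19,20,21,22,23,24,25,26,27,28,29,30,31): 0⊕0⊕1⊕0⊕1⊕0⊕0⊕0⊕1⊕0⊕1⊕0⊕1⊕1⊕0⊕0 = 0
Syndrome s16…s1 = 00100 → error at position 4.
Flip position 4: 1010000100111110010100010101100 → 1011000100111110010100010101100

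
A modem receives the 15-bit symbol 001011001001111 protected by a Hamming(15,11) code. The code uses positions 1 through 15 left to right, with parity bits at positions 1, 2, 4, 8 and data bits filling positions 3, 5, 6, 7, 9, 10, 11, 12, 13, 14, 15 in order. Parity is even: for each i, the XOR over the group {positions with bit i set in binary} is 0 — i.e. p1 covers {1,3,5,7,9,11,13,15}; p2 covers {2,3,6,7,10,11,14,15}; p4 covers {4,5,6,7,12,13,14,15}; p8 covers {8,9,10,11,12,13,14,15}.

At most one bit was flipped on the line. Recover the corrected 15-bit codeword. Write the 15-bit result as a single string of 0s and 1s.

s1 (pos 1,3,5,7,9,11,13,15): 0⊕1⊕1⊕0⊕1⊕0⊕1⊕1 = 1
s2 (pos 2,3,6,7,10,11,14,15): 0⊕1⊕1⊕0⊕0⊕0⊕1⊕1 = 0
s4 (pos 4,5,6,7,12,13,14,15): 0⊕1⊕1⊕0⊕1⊕1⊕1⊕1 = 0
s8 (pos 8,9,10,11,12,13,14,15): 0⊕1⊕0⊕0⊕1⊕1⊕1⊕1 = 1
Syndrome s8…s1 = 1001 → error at position 9.
Flip position 9: 001011001001111 → 001011000001111

001011000001111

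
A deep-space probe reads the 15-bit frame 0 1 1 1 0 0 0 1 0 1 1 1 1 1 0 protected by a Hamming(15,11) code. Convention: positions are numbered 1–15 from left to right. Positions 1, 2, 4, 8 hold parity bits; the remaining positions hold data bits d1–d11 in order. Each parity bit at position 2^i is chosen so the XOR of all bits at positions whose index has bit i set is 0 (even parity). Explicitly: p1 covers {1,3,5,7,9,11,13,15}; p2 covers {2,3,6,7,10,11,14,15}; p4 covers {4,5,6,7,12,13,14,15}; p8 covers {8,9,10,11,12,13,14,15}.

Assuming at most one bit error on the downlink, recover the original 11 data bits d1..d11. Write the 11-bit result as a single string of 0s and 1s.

s1 (pos 1,3,5,7,9,11,13,15): 0⊕1⊕0⊕0⊕0⊕1⊕1⊕0 = 1
s2 (pos 2,3,6,7,10,11,14,15): 1⊕1⊕0⊕0⊕1⊕1⊕1⊕0 = 1
s4 (pos 4,5,6,7,12,13,14,15): 1⊕0⊕0⊕0⊕1⊕1⊕1⊕0 = 0
s8 (pos 8,9,10,11,12,13,14,15): 1⊕0⊕1⊕1⊕1⊕1⊕1⊕0 = 0
Syndrome s8…s1 = 0011 → error at position 3.
Flip position 3: 011100010111110 → 010100010111110
Read data bits from positions 3,5,6,7,9,10,11,12,13,14,15: 00000111110

00000111110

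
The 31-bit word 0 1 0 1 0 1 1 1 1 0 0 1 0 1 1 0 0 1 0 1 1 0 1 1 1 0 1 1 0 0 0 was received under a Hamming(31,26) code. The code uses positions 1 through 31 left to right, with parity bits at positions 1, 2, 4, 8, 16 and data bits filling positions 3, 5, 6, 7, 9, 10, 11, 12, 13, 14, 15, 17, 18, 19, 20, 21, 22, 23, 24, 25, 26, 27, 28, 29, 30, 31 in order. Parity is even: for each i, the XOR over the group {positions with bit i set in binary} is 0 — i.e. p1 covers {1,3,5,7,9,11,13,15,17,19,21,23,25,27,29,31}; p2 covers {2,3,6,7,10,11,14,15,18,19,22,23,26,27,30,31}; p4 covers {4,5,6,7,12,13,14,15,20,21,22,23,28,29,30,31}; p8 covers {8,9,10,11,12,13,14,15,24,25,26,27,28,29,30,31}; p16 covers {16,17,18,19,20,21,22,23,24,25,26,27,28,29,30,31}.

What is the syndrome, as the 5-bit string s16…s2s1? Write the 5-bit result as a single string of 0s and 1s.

s1 (pos 1,3,5,7,9,11,13,15,17,19,21,23,25,27,29,31): 0⊕0⊕0⊕1⊕1⊕0⊕0⊕1⊕0⊕0⊕1⊕1⊕1⊕1⊕0⊕0 = 1
s2 (pos 2,3,6,7,10,11,14,15,18,19,22,23,26,27,30,31): 1⊕0⊕1⊕1⊕0⊕0⊕1⊕1⊕1⊕0⊕0⊕1⊕0⊕1⊕0⊕0 = 0
s4 (pos 4,5,6,7,12,13,14,15,20,21,22,23,28,29,30,31): 1⊕0⊕1⊕1⊕1⊕0⊕1⊕1⊕1⊕1⊕0⊕1⊕1⊕0⊕0⊕0 = 0
s8 (pos 8,9,10,11,12,13,14,15,24,25,26,27,28,29,30,31): 1⊕1⊕0⊕0⊕1⊕0⊕1⊕1⊕1⊕1⊕0⊕1⊕1⊕0⊕0⊕0 = 1
s16 (pos 16,17,18,19,20,21,22,23,24,25,26,27,28,29,30,31): 0⊕0⊕1⊕0⊕1⊕1⊕0⊕1⊕1⊕1⊕0⊕1⊕1⊕0⊕0⊕0 = 0
Syndrome s16…s1 = 01001 → error at position 9.

01001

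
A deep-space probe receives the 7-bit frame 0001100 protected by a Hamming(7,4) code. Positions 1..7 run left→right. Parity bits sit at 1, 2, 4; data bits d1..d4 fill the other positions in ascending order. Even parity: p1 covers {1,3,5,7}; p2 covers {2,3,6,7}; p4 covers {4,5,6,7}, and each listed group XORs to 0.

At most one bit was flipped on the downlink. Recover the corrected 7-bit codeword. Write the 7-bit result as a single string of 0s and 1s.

1001100

s1 (pos 1,3,5,7): 0⊕0⊕1⊕0 = 1
s2 (pos 2,3,6,7): 0⊕0⊕0⊕0 = 0
s4 (pos 4,5,6,7): 1⊕1⊕0⊕0 = 0
Syndrome s4…s1 = 001 → error at position 1.
Flip position 1: 0001100 → 1001100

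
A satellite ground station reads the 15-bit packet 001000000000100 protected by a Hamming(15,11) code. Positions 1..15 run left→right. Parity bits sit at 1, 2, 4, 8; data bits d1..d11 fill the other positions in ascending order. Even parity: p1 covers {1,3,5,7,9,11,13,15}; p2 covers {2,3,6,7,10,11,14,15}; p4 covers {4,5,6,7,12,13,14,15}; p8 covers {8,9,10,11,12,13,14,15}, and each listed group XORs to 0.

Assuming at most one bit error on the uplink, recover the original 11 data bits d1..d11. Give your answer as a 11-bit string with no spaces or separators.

s1 (pos 1,3,5,7,9,11,13,15): 0⊕1⊕0⊕0⊕0⊕0⊕1⊕0 = 0
s2 (pos 2,3,6,7,10,11,14,15): 0⊕1⊕0⊕0⊕0⊕0⊕0⊕0 = 1
s4 (pos 4,5,6,7,12,13,14,15): 0⊕0⊕0⊕0⊕0⊕1⊕0⊕0 = 1
s8 (pos 8,9,10,11,12,13,14,15): 0⊕0⊕0⊕0⊕0⊕1⊕0⊕0 = 1
Syndrome s8…s1 = 1110 → error at position 14.
Flip position 14: 001000000000100 → 001000000000110
Read data bits from positions 3,5,6,7,9,10,11,12,13,14,15: 10000000110

10000000110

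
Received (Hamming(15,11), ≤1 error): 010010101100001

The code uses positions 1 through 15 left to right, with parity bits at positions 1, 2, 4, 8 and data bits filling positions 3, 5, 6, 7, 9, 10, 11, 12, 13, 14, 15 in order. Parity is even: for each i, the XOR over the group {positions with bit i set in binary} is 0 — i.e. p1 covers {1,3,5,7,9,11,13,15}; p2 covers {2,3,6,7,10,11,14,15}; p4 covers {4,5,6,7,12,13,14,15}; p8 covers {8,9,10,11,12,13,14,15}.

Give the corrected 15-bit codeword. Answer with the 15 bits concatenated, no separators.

010010101101001

s1 (pos 1,3,5,7,9,11,13,15): 0⊕0⊕1⊕1⊕1⊕0⊕0⊕1 = 0
s2 (pos 2,3,6,7,10,11,14,15): 1⊕0⊕0⊕1⊕1⊕0⊕0⊕1 = 0
s4 (pos 4,5,6,7,12,13,14,15): 0⊕1⊕0⊕1⊕0⊕0⊕0⊕1 = 1
s8 (pos 8,9,10,11,12,13,14,15): 0⊕1⊕1⊕0⊕0⊕0⊕0⊕1 = 1
Syndrome s8…s1 = 1100 → error at position 12.
Flip position 12: 010010101100001 → 010010101101001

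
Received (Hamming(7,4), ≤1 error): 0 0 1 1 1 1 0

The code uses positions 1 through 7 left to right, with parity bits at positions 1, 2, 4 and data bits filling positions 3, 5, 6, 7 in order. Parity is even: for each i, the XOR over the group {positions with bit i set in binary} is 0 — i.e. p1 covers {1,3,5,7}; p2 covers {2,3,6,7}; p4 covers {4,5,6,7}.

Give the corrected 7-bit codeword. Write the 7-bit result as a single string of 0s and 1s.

s1 (pos 1,3,5,7): 0⊕1⊕1⊕0 = 0
s2 (pos 2,3,6,7): 0⊕1⊕1⊕0 = 0
s4 (pos 4,5,6,7): 1⊕1⊕1⊕0 = 1
Syndrome s4…s1 = 100 → error at position 4.
Flip position 4: 0011110 → 0010110

0010110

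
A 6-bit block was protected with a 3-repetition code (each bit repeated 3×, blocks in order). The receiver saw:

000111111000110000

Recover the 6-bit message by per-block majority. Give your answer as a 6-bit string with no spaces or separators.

011010

Block 1 (000): 0 ones → 0
Block 2 (111): 3 ones → 1
Block 3 (111): 3 ones → 1
Block 4 (000): 0 ones → 0
Block 5 (110): 2 ones → 1
Block 6 (000): 0 ones → 0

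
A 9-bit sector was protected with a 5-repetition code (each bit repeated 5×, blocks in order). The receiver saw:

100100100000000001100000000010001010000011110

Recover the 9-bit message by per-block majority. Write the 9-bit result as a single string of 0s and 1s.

000000001

Block 1 (10010): 2 ones → 0
Block 2 (01000): 1 one → 0
Block 3 (00000): 0 ones → 0
Block 4 (00110): 2 ones → 0
Block 5 (00000): 0 ones → 0
Block 6 (00010): 1 one → 0
Block 7 (00101): 2 ones → 0
Block 8 (00000): 0 ones → 0
Block 9 (11110): 4 ones → 1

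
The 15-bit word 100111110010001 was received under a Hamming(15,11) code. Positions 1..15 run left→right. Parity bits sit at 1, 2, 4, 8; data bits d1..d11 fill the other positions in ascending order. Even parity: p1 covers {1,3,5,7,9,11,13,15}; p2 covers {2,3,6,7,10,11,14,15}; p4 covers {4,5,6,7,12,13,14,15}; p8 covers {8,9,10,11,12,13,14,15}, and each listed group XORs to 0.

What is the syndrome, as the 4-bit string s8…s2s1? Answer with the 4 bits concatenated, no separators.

1101

s1 (pos 1,3,5,7,9,11,13,15): 1⊕0⊕1⊕1⊕0⊕1⊕0⊕1 = 1
s2 (pos 2,3,6,7,10,11,14,15): 0⊕0⊕1⊕1⊕0⊕1⊕0⊕1 = 0
s4 (pos 4,5,6,7,12,13,14,15): 1⊕1⊕1⊕1⊕0⊕0⊕0⊕1 = 1
s8 (pos 8,9,10,11,12,13,14,15): 1⊕0⊕0⊕1⊕0⊕0⊕0⊕1 = 1
Syndrome s8…s1 = 1101 → error at position 13.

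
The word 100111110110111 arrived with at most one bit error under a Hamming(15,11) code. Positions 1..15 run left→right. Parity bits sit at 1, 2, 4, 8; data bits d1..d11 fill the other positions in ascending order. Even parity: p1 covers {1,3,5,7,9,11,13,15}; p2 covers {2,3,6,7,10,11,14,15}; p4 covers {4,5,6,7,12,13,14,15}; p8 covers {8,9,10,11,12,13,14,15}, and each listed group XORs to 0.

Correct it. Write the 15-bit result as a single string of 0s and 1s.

s1 (pos 1,3,5,7,9,11,13,15): 1⊕0⊕1⊕1⊕0⊕1⊕1⊕1 = 0
s2 (pos 2,3,6,7,10,11,14,15): 0⊕0⊕1⊕1⊕1⊕1⊕1⊕1 = 0
s4 (pos 4,5,6,7,12,13,14,15): 1⊕1⊕1⊕1⊕0⊕1⊕1⊕1 = 1
s8 (pos 8,9,10,11,12,13,14,15): 1⊕0⊕1⊕1⊕0⊕1⊕1⊕1 = 0
Syndrome s8…s1 = 0100 → error at position 4.
Flip position 4: 100111110110111 → 100011110110111

100011110110111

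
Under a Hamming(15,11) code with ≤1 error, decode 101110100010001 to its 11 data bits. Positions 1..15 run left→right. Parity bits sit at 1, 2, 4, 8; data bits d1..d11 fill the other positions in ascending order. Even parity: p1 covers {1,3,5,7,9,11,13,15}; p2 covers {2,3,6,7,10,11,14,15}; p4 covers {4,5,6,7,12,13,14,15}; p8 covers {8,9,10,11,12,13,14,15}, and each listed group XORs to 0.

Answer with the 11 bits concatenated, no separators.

11010010001

s1 (pos 1,3,5,7,9,11,13,15): 1⊕1⊕1⊕1⊕0⊕1⊕0⊕1 = 0
s2 (pos 2,3,6,7,10,11,14,15): 0⊕1⊕0⊕1⊕0⊕1⊕0⊕1 = 0
s4 (pos 4,5,6,7,12,13,14,15): 1⊕1⊕0⊕1⊕0⊕0⊕0⊕1 = 0
s8 (pos 8,9,10,11,12,13,14,15): 0⊕0⊕0⊕1⊕0⊕0⊕0⊕1 = 0
Syndrome s8…s1 = 0000 → no error.
Read data bits from positions 3,5,6,7,9,10,11,12,13,14,15: 11010010001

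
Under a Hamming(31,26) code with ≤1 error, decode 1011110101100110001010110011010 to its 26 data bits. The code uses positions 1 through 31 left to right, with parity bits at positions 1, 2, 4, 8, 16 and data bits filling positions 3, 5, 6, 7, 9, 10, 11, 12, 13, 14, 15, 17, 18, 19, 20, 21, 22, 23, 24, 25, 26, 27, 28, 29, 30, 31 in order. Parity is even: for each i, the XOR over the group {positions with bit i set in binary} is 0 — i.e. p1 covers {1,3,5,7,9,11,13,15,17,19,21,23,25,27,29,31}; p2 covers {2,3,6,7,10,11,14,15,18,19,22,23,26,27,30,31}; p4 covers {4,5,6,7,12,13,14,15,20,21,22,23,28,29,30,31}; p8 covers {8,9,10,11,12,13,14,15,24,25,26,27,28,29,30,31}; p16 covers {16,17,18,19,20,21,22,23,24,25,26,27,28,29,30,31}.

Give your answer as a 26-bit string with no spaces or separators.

11100110011001010110011110

s1 (pos 1,3,5,7,9,11,13,15,17,19,21,23,25,27,29,31): 1⊕1⊕1⊕0⊕0⊕1⊕0⊕1⊕0⊕1⊕1⊕1⊕0⊕1⊕0⊕0 = 1
s2 (pos 2,3,6,7,10,11,14,15,18,19,22,23,26,27,30,31): 0⊕1⊕1⊕0⊕1⊕1⊕1⊕1⊕0⊕1⊕0⊕1⊕0⊕1⊕1⊕0 = 0
s4 (pos 4,5,6,7,12,13,14,15,20,21,22,23,28,29,30,31): 1⊕1⊕1⊕0⊕0⊕0⊕1⊕1⊕0⊕1⊕0⊕1⊕1⊕0⊕1⊕0 = 1
s8 (pos 8,9,10,11,12,13,14,15,24,25,26,27,28,29,30,31): 1⊕0⊕1⊕1⊕0⊕0⊕1⊕1⊕1⊕0⊕0⊕1⊕1⊕0⊕1⊕0 = 1
s16 (pos 16,17,18,19,20,21,22,23,24,25,26,27,28,29,30,31): 0⊕0⊕0⊕1⊕0⊕1⊕0⊕1⊕1⊕0⊕0⊕1⊕1⊕0⊕1⊕0 = 1
Syndrome s16…s1 = 11101 → error at position 29.
Flip position 29: 1011110101100110001010110011010 → 1011110101100110001010110011110
Read data bits from positions 3,5,6,7,9,10,11,12,13,14,15,17,18,19,20,21,22,23,24,25,26,27,28,29,30,31: 11100110011001010110011110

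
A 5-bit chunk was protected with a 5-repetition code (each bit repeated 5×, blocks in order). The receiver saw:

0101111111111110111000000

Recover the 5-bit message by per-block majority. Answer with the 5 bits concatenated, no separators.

11110

Block 1 (01011): 3 ones → 1
Block 2 (11111): 5 ones → 1
Block 3 (11111): 5 ones → 1
Block 4 (01110): 3 ones → 1
Block 5 (00000): 0 ones → 0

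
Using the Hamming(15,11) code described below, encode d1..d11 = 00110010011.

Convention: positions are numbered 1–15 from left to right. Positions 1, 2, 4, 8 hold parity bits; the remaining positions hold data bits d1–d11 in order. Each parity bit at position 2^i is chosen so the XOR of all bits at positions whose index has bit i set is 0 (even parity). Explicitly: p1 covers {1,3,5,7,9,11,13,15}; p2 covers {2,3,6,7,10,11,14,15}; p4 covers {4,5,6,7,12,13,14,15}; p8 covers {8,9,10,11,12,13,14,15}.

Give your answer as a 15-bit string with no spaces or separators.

110001110010011

Place data at non-parity positions: p1 p2 0 p4 0 1 1 p8 0 0 1 0 0 1 1
p1 (pos 1,3,5,7,9,11,13,15): XOR of data positions = 0⊕0⊕1⊕0⊕1⊕0⊕1 = 1
p2 (pos 2,3,6,7,10,11,14,15): XOR of data positions = 0⊕1⊕1⊕0⊕1⊕1⊕1 = 1
p4 (pos 4,5,6,7,12,13,14,15): XOR of data positions = 0⊕1⊕1⊕0⊕0⊕1⊕1 = 0
p8 (pos 8,9,10,11,12,13,14,15): XOR of data positions = 0⊕0⊕1⊕0⊕0⊕1⊕1 = 1
Codeword: 110001110010011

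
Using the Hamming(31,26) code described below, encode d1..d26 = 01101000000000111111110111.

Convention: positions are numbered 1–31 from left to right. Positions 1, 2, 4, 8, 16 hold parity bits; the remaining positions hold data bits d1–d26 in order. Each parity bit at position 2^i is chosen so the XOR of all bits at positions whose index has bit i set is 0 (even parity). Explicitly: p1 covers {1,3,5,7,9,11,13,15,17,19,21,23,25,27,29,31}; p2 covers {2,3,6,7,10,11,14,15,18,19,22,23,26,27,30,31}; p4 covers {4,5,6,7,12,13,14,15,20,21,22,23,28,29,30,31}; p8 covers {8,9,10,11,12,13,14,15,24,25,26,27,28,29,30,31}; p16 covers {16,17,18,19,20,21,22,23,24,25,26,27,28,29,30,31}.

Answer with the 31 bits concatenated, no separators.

Place data at non-parity positions: p1 p2 0 p4 1 1 0 p8 1 0 0 0 0 0 0 p16 0 0 0 1 1 1 1 1 1 1 1 0 1 1 1
p1 (pos 1,3,5,7,9,11,13,15,17,19,21,23,25,27,29,31): XOR of data positions = 0⊕1⊕0⊕1⊕0⊕0⊕0⊕0⊕0⊕1⊕1⊕1⊕1⊕1⊕1 = 0
p2 (pos 2,3,6,7,10,11,14,15,18,19,22,23,26,27,30,31): XOR of data positions = 0⊕1⊕0⊕0⊕0⊕0⊕0⊕0⊕0⊕1⊕1⊕1⊕1⊕1⊕1 = 1
p4 (pos 4,5,6,7,12,13,14,15,20,21,22,23,28,29,30,31): XOR of data positions = 1⊕1⊕0⊕0⊕0⊕0⊕0⊕1⊕1⊕1⊕1⊕0⊕1⊕1⊕1 = 1
p8 (pos 8,9,10,11,12,13,14,15,24,25,26,27,28,29,30,31): XOR of data positions = 1⊕0⊕0⊕0⊕0⊕0⊕0⊕1⊕1⊕1⊕1⊕0⊕1⊕1⊕1 = 0
p16 (pos 16,17,18,19,20,21,22,23,24,25,26,27,28,29,30,31): XOR of data positions = 0⊕0⊕0⊕1⊕1⊕1⊕1⊕1⊕1⊕1⊕1⊕0⊕1⊕1⊕1 = 1
Codeword: 0101110010000001000111111110111

0101110010000001000111111110111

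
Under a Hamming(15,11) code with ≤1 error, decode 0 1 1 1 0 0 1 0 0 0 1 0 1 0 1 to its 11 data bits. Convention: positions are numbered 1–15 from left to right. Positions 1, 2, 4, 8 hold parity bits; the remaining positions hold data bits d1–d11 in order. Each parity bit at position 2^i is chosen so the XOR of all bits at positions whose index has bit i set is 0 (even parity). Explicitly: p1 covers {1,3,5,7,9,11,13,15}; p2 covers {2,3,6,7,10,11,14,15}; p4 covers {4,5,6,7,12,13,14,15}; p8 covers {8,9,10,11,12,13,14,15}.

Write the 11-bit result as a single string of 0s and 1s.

s1 (pos 1,3,5,7,9,11,13,15): 0⊕1⊕0⊕1⊕0⊕1⊕1⊕1 = 1
s2 (pos 2,3,6,7,10,11,14,15): 1⊕1⊕0⊕1⊕0⊕1⊕0⊕1 = 1
s4 (pos 4,5,6,7,12,13,14,15): 1⊕0⊕0⊕1⊕0⊕1⊕0⊕1 = 0
s8 (pos 8,9,10,11,12,13,14,15): 0⊕0⊕0⊕1⊕0⊕1⊕0⊕1 = 1
Syndrome s8…s1 = 1011 → error at position 11.
Flip position 11: 011100100010101 → 011100100000101
Read data bits from positions 3,5,6,7,9,10,11,12,13,14,15: 10010000101

10010000101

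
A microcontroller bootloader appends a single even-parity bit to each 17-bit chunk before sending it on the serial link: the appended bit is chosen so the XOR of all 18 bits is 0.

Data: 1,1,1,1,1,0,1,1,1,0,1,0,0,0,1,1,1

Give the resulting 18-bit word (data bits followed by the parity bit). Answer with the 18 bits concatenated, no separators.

111110111010001110

XOR of the 17 data bits: 1⊕1⊕1⊕1⊕1⊕0⊕1⊕1⊕1⊕0⊕1⊕0⊕0⊕0⊕1⊕1⊕1 = 0
Parity bit = 0 (so all 18 bits XOR to 0).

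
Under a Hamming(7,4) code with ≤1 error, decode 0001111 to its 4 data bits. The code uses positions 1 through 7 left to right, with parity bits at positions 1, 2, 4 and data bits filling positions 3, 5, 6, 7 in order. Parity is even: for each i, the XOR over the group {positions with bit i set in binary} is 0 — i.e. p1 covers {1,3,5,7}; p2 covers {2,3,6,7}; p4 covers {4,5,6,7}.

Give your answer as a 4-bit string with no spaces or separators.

0111

s1 (pos 1,3,5,7): 0⊕0⊕1⊕1 = 0
s2 (pos 2,3,6,7): 0⊕0⊕1⊕1 = 0
s4 (pos 4,5,6,7): 1⊕1⊕1⊕1 = 0
Syndrome s4…s1 = 000 → no error.
Read data bits from positions 3,5,6,7: 0111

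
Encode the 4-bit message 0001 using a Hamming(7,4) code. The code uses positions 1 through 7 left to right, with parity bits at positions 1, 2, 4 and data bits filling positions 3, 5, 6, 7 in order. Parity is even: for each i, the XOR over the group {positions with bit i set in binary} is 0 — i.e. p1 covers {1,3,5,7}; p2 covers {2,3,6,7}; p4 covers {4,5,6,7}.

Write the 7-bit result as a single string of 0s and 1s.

1101001

Place data at non-parity positions: p1 p2 0 p4 0 0 1
p1 (pos 1,3,5,7): XOR of data positions = 0⊕0⊕1 = 1
p2 (pos 2,3,6,7): XOR of data positions = 0⊕0⊕1 = 1
p4 (pos 4,5,6,7): XOR of data positions = 0⊕0⊕1 = 1
Codeword: 1101001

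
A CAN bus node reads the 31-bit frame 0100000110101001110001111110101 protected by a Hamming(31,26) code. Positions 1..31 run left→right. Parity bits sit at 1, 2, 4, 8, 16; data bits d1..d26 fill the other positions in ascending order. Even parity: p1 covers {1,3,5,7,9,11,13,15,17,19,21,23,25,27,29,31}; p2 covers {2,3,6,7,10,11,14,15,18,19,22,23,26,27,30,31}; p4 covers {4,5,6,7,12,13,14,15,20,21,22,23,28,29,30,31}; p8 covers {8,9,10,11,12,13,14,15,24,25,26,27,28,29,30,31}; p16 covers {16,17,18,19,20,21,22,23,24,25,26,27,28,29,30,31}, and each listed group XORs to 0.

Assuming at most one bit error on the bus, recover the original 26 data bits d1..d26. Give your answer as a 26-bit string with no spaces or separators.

00001010100110011111110101

s1 (pos 1,3,5,7,9,11,13,15,17,19,21,23,25,27,29,31): 0⊕0⊕0⊕0⊕1⊕1⊕1⊕0⊕1⊕0⊕0⊕1⊕1⊕1⊕1⊕1 = 1
s2 (pos 2,3,6,7,10,11,14,15,18,19,22,23,26,27,30,31): 1⊕0⊕0⊕0⊕0⊕1⊕0⊕0⊕1⊕0⊕1⊕1⊕1⊕1⊕0⊕1 = 0
s4 (pos 4,5,6,7,12,13,14,15,20,21,22,23,28,29,30,31): 0⊕0⊕0⊕0⊕0⊕1⊕0⊕0⊕0⊕0⊕1⊕1⊕0⊕1⊕0⊕1 = 1
s8 (pos 8,9,10,11,12,13,14,15,24,25,26,27,28,29,30,31): 1⊕1⊕0⊕1⊕0⊕1⊕0⊕0⊕1⊕1⊕1⊕1⊕0⊕1⊕0⊕1 = 0
s16 (pos 16,17,18,19,20,21,22,23,24,25,26,27,28,29,30,31): 1⊕1⊕1⊕0⊕0⊕0⊕1⊕1⊕1⊕1⊕1⊕1⊕0⊕1⊕0⊕1 = 1
Syndrome s16…s1 = 10101 → error at position 21.
Flip position 21: 0100000110101001110001111110101 → 0100000110101001110011111110101
Read data bits from positions 3,5,6,7,9,10,11,12,13,14,15,17,18,19,20,21,22,23,24,25,26,27,28,29,30,31: 00001010100110011111110101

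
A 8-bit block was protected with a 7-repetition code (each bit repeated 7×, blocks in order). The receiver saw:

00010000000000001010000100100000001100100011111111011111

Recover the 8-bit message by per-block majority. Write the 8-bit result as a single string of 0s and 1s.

Block 1 (0001000): 1 one → 0
Block 2 (0000000): 0 ones → 0
Block 3 (0010100): 2 ones → 0
Block 4 (0010010): 2 ones → 0
Block 5 (0000001): 1 one → 0
Block 6 (1001000): 2 ones → 0
Block 7 (1111111): 7 ones → 1
Block 8 (1011111): 6 ones → 1

00000011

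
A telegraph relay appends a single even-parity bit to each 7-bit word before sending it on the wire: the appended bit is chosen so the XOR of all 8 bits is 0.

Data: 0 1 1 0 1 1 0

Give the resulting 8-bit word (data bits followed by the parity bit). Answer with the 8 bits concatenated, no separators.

XOR of the 7 data bits: 0⊕1⊕1⊕0⊕1⊕1⊕0 = 0
Parity bit = 0 (so all 8 bits XOR to 0).

01101100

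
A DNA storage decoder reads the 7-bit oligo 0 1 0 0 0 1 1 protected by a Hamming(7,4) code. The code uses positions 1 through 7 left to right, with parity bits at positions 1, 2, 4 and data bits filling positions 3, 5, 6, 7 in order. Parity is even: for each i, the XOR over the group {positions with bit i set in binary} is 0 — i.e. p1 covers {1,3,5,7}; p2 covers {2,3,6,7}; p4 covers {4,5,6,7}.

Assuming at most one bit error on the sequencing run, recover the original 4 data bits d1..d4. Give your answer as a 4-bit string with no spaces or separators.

s1 (pos 1,3,5,7): 0⊕0⊕0⊕1 = 1
s2 (pos 2,3,6,7): 1⊕0⊕1⊕1 = 1
s4 (pos 4,5,6,7): 0⊕0⊕1⊕1 = 0
Syndrome s4…s1 = 011 → error at position 3.
Flip position 3: 0100011 → 0110011
Read data bits from positions 3,5,6,7: 1011

1011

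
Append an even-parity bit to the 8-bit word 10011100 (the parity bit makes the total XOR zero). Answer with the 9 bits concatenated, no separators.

100111000

XOR of the 8 data bits: 1⊕0⊕0⊕1⊕1⊕1⊕0⊕0 = 0
Parity bit = 0 (so all 9 bits XOR to 0).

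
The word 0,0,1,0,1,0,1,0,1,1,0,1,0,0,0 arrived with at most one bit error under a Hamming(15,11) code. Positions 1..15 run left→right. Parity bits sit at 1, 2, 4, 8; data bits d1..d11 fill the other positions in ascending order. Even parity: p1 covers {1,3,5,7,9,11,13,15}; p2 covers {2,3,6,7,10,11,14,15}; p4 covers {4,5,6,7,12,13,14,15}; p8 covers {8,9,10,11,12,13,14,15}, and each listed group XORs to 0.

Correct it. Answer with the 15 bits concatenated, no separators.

s1 (pos 1,3,5,7,9,11,13,15): 0⊕1⊕1⊕1⊕1⊕0⊕0⊕0 = 0
s2 (pos 2,3,6,7,10,11,14,15): 0⊕1⊕0⊕1⊕1⊕0⊕0⊕0 = 1
s4 (pos 4,5,6,7,12,13,14,15): 0⊕1⊕0⊕1⊕1⊕0⊕0⊕0 = 1
s8 (pos 8,9,10,11,12,13,14,15): 0⊕1⊕1⊕0⊕1⊕0⊕0⊕0 = 1
Syndrome s8…s1 = 1110 → error at position 14.
Flip position 14: 001010101101000 → 001010101101010

001010101101010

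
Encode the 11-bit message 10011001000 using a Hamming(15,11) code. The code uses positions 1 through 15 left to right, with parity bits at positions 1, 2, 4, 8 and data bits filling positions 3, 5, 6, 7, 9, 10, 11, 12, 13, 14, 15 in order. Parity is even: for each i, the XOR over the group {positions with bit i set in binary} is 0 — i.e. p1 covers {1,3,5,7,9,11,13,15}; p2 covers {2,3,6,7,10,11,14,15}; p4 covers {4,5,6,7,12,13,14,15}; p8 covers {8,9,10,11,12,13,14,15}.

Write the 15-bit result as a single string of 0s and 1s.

101000101001000

Place data at non-parity positions: p1 p2 1 p4 0 0 1 p8 1 0 0 1 0 0 0
p1 (pos 1,3,5,7,9,11,13,15): XOR of data positions = 1⊕0⊕1⊕1⊕0⊕0⊕0 = 1
p2 (pos 2,3,6,7,10,11,14,15): XOR of data positions = 1⊕0⊕1⊕0⊕0⊕0⊕0 = 0
p4 (pos 4,5,6,7,12,13,14,15): XOR of data positions = 0⊕0⊕1⊕1⊕0⊕0⊕0 = 0
p8 (pos 8,9,10,11,12,13,14,15): XOR of data positions = 1⊕0⊕0⊕1⊕0⊕0⊕0 = 0
Codeword: 101000101001000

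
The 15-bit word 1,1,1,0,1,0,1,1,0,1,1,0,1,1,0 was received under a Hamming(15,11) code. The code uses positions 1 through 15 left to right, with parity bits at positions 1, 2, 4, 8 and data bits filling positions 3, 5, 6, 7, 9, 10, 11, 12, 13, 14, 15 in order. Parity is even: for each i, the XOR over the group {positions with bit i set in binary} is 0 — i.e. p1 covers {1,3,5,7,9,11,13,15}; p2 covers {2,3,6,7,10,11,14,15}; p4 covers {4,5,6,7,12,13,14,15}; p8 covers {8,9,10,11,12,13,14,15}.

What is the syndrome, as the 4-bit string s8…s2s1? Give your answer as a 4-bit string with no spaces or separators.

1000

s1 (pos 1,3,5,7,9,11,13,15): 1⊕1⊕1⊕1⊕0⊕1⊕1⊕0 = 0
s2 (pos 2,3,6,7,10,11,14,15): 1⊕1⊕0⊕1⊕1⊕1⊕1⊕0 = 0
s4 (pos 4,5,6,7,12,13,14,15): 0⊕1⊕0⊕1⊕0⊕1⊕1⊕0 = 0
s8 (pos 8,9,10,11,12,13,14,15): 1⊕0⊕1⊕1⊕0⊕1⊕1⊕0 = 1
Syndrome s8…s1 = 1000 → error at position 8.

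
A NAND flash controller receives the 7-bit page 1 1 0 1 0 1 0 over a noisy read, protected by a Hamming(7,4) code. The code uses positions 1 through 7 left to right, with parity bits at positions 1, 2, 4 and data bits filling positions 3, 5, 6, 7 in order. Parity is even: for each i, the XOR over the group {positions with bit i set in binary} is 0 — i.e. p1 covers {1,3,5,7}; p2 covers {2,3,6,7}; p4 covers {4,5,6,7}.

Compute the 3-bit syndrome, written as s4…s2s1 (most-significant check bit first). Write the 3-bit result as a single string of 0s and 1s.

001

s1 (pos 1,3,5,7): 1⊕0⊕0⊕0 = 1
s2 (pos 2,3,6,7): 1⊕0⊕1⊕0 = 0
s4 (pos 4,5,6,7): 1⊕0⊕1⊕0 = 0
Syndrome s4…s1 = 001 → error at position 1.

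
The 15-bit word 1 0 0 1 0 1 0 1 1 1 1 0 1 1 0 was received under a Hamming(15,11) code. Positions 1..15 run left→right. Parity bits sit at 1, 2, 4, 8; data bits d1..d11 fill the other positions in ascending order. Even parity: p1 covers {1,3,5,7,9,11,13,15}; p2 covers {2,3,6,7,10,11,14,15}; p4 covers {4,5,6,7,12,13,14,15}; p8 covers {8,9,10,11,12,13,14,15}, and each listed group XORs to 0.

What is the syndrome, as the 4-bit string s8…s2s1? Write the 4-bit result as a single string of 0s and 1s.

s1 (pos 1,3,5,7,9,11,13,15): 1⊕0⊕0⊕0⊕1⊕1⊕1⊕0 = 0
s2 (pos 2,3,6,7,10,11,14,15): 0⊕0⊕1⊕0⊕1⊕1⊕1⊕0 = 0
s4 (pos 4,5,6,7,12,13,14,15): 1⊕0⊕1⊕0⊕0⊕1⊕1⊕0 = 0
s8 (pos 8,9,10,11,12,13,14,15): 1⊕1⊕1⊕1⊕0⊕1⊕1⊕0 = 0
Syndrome s8…s1 = 0000 → no error.

0000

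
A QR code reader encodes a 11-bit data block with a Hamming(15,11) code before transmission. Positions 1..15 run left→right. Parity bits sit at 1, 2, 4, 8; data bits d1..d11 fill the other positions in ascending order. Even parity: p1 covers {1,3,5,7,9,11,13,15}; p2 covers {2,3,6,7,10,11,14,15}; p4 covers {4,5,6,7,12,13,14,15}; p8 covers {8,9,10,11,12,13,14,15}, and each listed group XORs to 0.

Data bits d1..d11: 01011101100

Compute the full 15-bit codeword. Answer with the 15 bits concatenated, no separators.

000010101101100

Place data at non-parity positions: p1 p2 0 p4 1 0 1 p8 1 1 0 1 1 0 0
p1 (pos 1,3,5,7,9,11,13,15): XOR of data positions = 0⊕1⊕1⊕1⊕0⊕1⊕0 = 0
p2 (pos 2,3,6,7,10,11,14,15): XOR of data positions = 0⊕0⊕1⊕1⊕0⊕0⊕0 = 0
p4 (pos 4,5,6,7,12,13,14,15): XOR of data positions = 1⊕0⊕1⊕1⊕1⊕0⊕0 = 0
p8 (pos 8,9,10,11,12,13,14,15): XOR of data positions = 1⊕1⊕0⊕1⊕1⊕0⊕0 = 0
Codeword: 000010101101100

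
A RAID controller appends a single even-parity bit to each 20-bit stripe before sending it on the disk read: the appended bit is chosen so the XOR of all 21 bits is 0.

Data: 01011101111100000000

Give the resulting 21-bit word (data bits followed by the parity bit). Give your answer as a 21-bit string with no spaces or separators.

010111011111000000001

XOR of the 20 data bits: 0⊕1⊕0⊕1⊕1⊕1⊕0⊕1⊕1⊕1⊕1⊕1⊕0⊕0⊕0⊕0⊕0⊕0⊕0⊕0 = 1
Parity bit = 1 (so all 21 bits XOR to 0).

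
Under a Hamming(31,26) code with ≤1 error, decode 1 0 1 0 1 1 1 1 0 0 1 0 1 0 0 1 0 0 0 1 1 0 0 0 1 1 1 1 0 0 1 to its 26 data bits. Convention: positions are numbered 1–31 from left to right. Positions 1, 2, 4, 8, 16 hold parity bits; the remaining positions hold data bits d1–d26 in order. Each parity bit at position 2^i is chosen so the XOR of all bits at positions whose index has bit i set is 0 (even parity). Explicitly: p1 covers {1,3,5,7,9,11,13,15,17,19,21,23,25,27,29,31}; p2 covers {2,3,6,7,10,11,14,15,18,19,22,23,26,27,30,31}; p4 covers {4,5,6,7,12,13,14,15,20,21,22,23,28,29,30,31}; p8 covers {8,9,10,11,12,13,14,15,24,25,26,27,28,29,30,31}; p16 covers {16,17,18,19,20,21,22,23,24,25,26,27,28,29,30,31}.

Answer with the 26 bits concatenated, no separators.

s1 (pos 1,3,5,7,9,11,13,15,17,19,21,23,25,27,29,31): 1⊕1⊕1⊕1⊕0⊕1⊕1⊕0⊕0⊕0⊕1⊕0⊕1⊕1⊕0⊕1 = 0
s2 (pos 2,3,6,7,10,11,14,15,18,19,22,23,26,27,30,31): 0⊕1⊕1⊕1⊕0⊕1⊕0⊕0⊕0⊕0⊕0⊕0⊕1⊕1⊕0⊕1 = 1
s4 (pos 4,5,6,7,12,13,14,15,20,21,22,23,28,29,30,31): 0⊕1⊕1⊕1⊕0⊕1⊕0⊕0⊕1⊕1⊕0⊕0⊕1⊕0⊕0⊕1 = 0
s8 (pos 8,9,10,11,12,13,14,15,24,25,26,27,28,29,30,31): 1⊕0⊕0⊕1⊕0⊕1⊕0⊕0⊕0⊕1⊕1⊕1⊕1⊕0⊕0⊕1 = 0
s16 (pos 16,17,18,19,20,21,22,23,24,25,26,27,28,29,30,31): 1⊕0⊕0⊕0⊕1⊕1⊕0⊕0⊕0⊕1⊕1⊕1⊕1⊕0⊕0⊕1 = 0
Syndrome s16…s1 = 00010 → error at position 2.
Flip position 2: 1010111100101001000110001111001 → 1110111100101001000110001111001
Read data bits from positions 3,5,6,7,9,10,11,12,13,14,15,17,18,19,20,21,22,23,24,25,26,27,28,29,30,31: 11110010100000110001111001

11110010100000110001111001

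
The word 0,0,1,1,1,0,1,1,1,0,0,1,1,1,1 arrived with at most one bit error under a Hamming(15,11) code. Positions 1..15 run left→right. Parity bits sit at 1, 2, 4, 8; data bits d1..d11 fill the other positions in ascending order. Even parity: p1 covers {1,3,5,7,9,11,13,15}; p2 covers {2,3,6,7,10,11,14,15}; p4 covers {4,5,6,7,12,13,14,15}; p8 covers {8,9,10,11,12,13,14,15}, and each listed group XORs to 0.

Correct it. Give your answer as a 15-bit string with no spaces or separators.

001010111001111

s1 (pos 1,3,5,7,9,11,13,15): 0⊕1⊕1⊕1⊕1⊕0⊕1⊕1 = 0
s2 (pos 2,3,6,7,10,11,14,15): 0⊕1⊕0⊕1⊕0⊕0⊕1⊕1 = 0
s4 (pos 4,5,6,7,12,13,14,15): 1⊕1⊕0⊕1⊕1⊕1⊕1⊕1 = 1
s8 (pos 8,9,10,11,12,13,14,15): 1⊕1⊕0⊕0⊕1⊕1⊕1⊕1 = 0
Syndrome s8…s1 = 0100 → error at position 4.
Flip position 4: 001110111001111 → 001010111001111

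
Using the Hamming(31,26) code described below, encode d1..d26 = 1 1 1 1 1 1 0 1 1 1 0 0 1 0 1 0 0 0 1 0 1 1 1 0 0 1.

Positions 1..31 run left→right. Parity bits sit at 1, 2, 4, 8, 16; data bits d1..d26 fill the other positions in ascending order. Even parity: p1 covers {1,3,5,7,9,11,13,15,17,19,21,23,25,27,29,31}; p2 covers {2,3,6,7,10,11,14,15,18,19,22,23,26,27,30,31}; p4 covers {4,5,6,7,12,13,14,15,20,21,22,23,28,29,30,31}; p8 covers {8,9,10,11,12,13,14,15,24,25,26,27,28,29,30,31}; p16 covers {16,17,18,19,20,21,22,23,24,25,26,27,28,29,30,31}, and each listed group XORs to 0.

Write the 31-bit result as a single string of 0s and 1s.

Place data at non-parity positions: p1 p2 1 p4 1 1 1 p8 1 1 0 1 1 1 0 p16 0 1 0 1 0 0 0 1 0 1 1 1 0 0 1
p1 (pos 1,3,5,7,9,11,13,15,17,19,21,23,25,27,29,31): XOR of data positions = 1⊕1⊕1⊕1⊕0⊕1⊕0⊕0⊕0⊕0⊕0⊕0⊕1⊕0⊕1 = 1
p2 (pos 2,3,6,7,10,11,14,15,18,19,22,23,26,27,30,31): XOR of data positions = 1⊕1⊕1⊕1⊕0⊕1⊕0⊕1⊕0⊕0⊕0⊕1⊕1⊕0⊕1 = 1
p4 (pos 4,5,6,7,12,13,14,15,20,21,22,23,28,29,30,31): XOR of data positions = 1⊕1⊕1⊕1⊕1⊕1⊕0⊕1⊕0⊕0⊕0⊕1⊕0⊕0⊕1 = 1
p8 (pos 8,9,10,11,12,13,14,15,24,25,26,27,28,29,30,31): XOR of data positions = 1⊕1⊕0⊕1⊕1⊕1⊕0⊕1⊕0⊕1⊕1⊕1⊕0⊕0⊕1 = 0
p16 (pos 16,17,18,19,20,21,22,23,24,25,26,27,28,29,30,31): XOR of data positions = 0⊕1⊕0⊕1⊕0⊕0⊕0⊕1⊕0⊕1⊕1⊕1⊕0⊕0⊕1 = 1
Codeword: 1111111011011101010100010111001

1111111011011101010100010111001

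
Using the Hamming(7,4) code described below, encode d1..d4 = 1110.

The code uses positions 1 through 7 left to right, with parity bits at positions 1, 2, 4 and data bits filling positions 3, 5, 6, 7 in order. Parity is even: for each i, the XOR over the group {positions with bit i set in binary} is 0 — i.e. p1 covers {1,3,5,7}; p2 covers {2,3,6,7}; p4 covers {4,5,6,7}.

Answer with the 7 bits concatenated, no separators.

Place data at non-parity positions: p1 p2 1 p4 1 1 0
p1 (pos 1,3,5,7): XOR of data positions = 1⊕1⊕0 = 0
p2 (pos 2,3,6,7): XOR of data positions = 1⊕1⊕0 = 0
p4 (pos 4,5,6,7): XOR of data positions = 1⊕1⊕0 = 0
Codeword: 0010110

0010110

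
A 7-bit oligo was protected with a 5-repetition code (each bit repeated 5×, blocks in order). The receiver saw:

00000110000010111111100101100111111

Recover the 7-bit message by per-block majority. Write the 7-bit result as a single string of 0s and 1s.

0001011

Block 1 (00000): 0 ones → 0
Block 2 (11000): 2 ones → 0
Block 3 (00101): 2 ones → 0
Block 4 (11111): 5 ones → 1
Block 5 (10010): 2 ones → 0
Block 6 (11001): 3 ones → 1
Block 7 (11111): 5 ones → 1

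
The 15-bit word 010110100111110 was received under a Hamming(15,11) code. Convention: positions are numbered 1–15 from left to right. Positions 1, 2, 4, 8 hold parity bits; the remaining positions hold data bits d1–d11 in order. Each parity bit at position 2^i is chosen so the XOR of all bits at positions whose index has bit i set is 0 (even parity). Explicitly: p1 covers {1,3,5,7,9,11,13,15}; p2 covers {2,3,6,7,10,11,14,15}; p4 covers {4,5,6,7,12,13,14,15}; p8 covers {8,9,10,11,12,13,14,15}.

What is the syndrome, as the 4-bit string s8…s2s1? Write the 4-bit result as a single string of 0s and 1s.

1010

s1 (pos 1,3,5,7,9,11,13,15): 0⊕0⊕1⊕1⊕0⊕1⊕1⊕0 = 0
s2 (pos 2,3,6,7,10,11,14,15): 1⊕0⊕0⊕1⊕1⊕1⊕1⊕0 = 1
s4 (pos 4,5,6,7,12,13,14,15): 1⊕1⊕0⊕1⊕1⊕1⊕1⊕0 = 0
s8 (pos 8,9,10,11,12,13,14,15): 0⊕0⊕1⊕1⊕1⊕1⊕1⊕0 = 1
Syndrome s8…s1 = 1010 → error at position 10.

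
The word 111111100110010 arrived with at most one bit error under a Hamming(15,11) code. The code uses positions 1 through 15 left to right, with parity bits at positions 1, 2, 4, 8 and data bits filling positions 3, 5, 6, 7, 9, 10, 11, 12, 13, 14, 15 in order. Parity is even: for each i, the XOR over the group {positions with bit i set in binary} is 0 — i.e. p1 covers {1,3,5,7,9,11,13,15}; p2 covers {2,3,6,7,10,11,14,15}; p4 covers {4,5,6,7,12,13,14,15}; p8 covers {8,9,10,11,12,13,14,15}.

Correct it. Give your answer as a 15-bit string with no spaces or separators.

111111100110011

s1 (pos 1,3,5,7,9,11,13,15): 1⊕1⊕1⊕1⊕0⊕1⊕0⊕0 = 1
s2 (pos 2,3,6,7,10,11,14,15): 1⊕1⊕1⊕1⊕1⊕1⊕1⊕0 = 1
s4 (pos 4,5,6,7,12,13,14,15): 1⊕1⊕1⊕1⊕0⊕0⊕1⊕0 = 1
s8 (pos 8,9,10,11,12,13,14,15): 0⊕0⊕1⊕1⊕0⊕0⊕1⊕0 = 1
Syndrome s8…s1 = 1111 → error at position 15.
Flip position 15: 111111100110010 → 111111100110011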